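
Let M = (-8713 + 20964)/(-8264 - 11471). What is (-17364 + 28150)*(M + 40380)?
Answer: 8595223710514/19735 ≈ 4.3553e+8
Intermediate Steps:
M = -12251/19735 (M = 12251/(-19735) = 12251*(-1/19735) = -12251/19735 ≈ -0.62078)
(-17364 + 28150)*(M + 40380) = (-17364 + 28150)*(-12251/19735 + 40380) = 10786*(796887049/19735) = 8595223710514/19735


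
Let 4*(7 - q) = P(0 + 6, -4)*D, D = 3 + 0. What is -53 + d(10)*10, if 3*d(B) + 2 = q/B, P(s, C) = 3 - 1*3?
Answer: -172/3 ≈ -57.333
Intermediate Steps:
D = 3
P(s, C) = 0 (P(s, C) = 3 - 3 = 0)
q = 7 (q = 7 - 0*3 = 7 - ¼*0 = 7 + 0 = 7)
d(B) = -⅔ + 7/(3*B) (d(B) = -⅔ + (7/B)/3 = -⅔ + 7/(3*B))
-53 + d(10)*10 = -53 + ((⅓)*(7 - 2*10)/10)*10 = -53 + ((⅓)*(⅒)*(7 - 20))*10 = -53 + ((⅓)*(⅒)*(-13))*10 = -53 - 13/30*10 = -53 - 13/3 = -172/3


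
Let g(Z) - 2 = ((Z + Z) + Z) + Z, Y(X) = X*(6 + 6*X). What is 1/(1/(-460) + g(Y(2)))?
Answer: 460/67159 ≈ 0.0068494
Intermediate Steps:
g(Z) = 2 + 4*Z (g(Z) = 2 + (((Z + Z) + Z) + Z) = 2 + ((2*Z + Z) + Z) = 2 + (3*Z + Z) = 2 + 4*Z)
1/(1/(-460) + g(Y(2))) = 1/(1/(-460) + (2 + 4*(6*2*(1 + 2)))) = 1/(-1/460 + (2 + 4*(6*2*3))) = 1/(-1/460 + (2 + 4*36)) = 1/(-1/460 + (2 + 144)) = 1/(-1/460 + 146) = 1/(67159/460) = 460/67159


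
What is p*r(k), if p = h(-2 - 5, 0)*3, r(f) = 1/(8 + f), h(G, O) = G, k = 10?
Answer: -7/6 ≈ -1.1667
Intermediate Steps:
p = -21 (p = (-2 - 5)*3 = -7*3 = -21)
p*r(k) = -21/(8 + 10) = -21/18 = -21*1/18 = -7/6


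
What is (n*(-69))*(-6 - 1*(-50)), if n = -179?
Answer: 543444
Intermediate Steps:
(n*(-69))*(-6 - 1*(-50)) = (-179*(-69))*(-6 - 1*(-50)) = 12351*(-6 + 50) = 12351*44 = 543444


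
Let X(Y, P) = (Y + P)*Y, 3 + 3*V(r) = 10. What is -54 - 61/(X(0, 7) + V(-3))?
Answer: -561/7 ≈ -80.143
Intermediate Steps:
V(r) = 7/3 (V(r) = -1 + (1/3)*10 = -1 + 10/3 = 7/3)
X(Y, P) = Y*(P + Y) (X(Y, P) = (P + Y)*Y = Y*(P + Y))
-54 - 61/(X(0, 7) + V(-3)) = -54 - 61/(0*(7 + 0) + 7/3) = -54 - 61/(0*7 + 7/3) = -54 - 61/(0 + 7/3) = -54 - 61/7/3 = -54 - 61*3/7 = -54 - 183/7 = -561/7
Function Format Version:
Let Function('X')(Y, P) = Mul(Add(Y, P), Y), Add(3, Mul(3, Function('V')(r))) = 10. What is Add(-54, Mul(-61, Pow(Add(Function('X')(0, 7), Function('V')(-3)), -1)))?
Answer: Rational(-561, 7) ≈ -80.143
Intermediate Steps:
Function('V')(r) = Rational(7, 3) (Function('V')(r) = Add(-1, Mul(Rational(1, 3), 10)) = Add(-1, Rational(10, 3)) = Rational(7, 3))
Function('X')(Y, P) = Mul(Y, Add(P, Y)) (Function('X')(Y, P) = Mul(Add(P, Y), Y) = Mul(Y, Add(P, Y)))
Add(-54, Mul(-61, Pow(Add(Function('X')(0, 7), Function('V')(-3)), -1))) = Add(-54, Mul(-61, Pow(Add(Mul(0, Add(7, 0)), Rational(7, 3)), -1))) = Add(-54, Mul(-61, Pow(Add(Mul(0, 7), Rational(7, 3)), -1))) = Add(-54, Mul(-61, Pow(Add(0, Rational(7, 3)), -1))) = Add(-54, Mul(-61, Pow(Rational(7, 3), -1))) = Add(-54, Mul(-61, Rational(3, 7))) = Add(-54, Rational(-183, 7)) = Rational(-561, 7)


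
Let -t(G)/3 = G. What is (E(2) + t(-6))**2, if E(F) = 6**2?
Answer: 2916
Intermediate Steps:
E(F) = 36
t(G) = -3*G
(E(2) + t(-6))**2 = (36 - 3*(-6))**2 = (36 + 18)**2 = 54**2 = 2916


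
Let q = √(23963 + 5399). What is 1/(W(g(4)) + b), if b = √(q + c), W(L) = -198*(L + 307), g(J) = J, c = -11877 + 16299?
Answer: -1/(61578 - √(4422 + √29362)) ≈ -1.6257e-5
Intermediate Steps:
c = 4422
q = √29362 ≈ 171.35
W(L) = -60786 - 198*L (W(L) = -198*(307 + L) = -60786 - 198*L)
b = √(4422 + √29362) (b = √(√29362 + 4422) = √(4422 + √29362) ≈ 67.774)
1/(W(g(4)) + b) = 1/((-60786 - 198*4) + √(4422 + √29362)) = 1/((-60786 - 792) + √(4422 + √29362)) = 1/(-61578 + √(4422 + √29362))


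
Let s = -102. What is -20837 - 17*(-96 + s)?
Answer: -17471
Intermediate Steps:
-20837 - 17*(-96 + s) = -20837 - 17*(-96 - 102) = -20837 - 17*(-198) = -20837 - 1*(-3366) = -20837 + 3366 = -17471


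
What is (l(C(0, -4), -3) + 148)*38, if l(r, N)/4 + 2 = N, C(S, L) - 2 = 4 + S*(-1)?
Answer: 4864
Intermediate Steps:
C(S, L) = 6 - S (C(S, L) = 2 + (4 + S*(-1)) = 2 + (4 - S) = 6 - S)
l(r, N) = -8 + 4*N
(l(C(0, -4), -3) + 148)*38 = ((-8 + 4*(-3)) + 148)*38 = ((-8 - 12) + 148)*38 = (-20 + 148)*38 = 128*38 = 4864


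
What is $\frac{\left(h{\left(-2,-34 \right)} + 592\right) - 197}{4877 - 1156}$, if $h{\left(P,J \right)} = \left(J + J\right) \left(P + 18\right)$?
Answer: $- \frac{693}{3721} \approx -0.18624$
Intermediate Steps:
$h{\left(P,J \right)} = 2 J \left(18 + P\right)$
$\frac{\left(h{\left(-2,-34 \right)} + 592\right) - 197}{4877 - 1156} = \frac{\left(2 \left(-34\right) \left(18 - 2\right) + 592\right) - 197}{4877 - 1156} = \frac{\left(2 \left(-34\right) 16 + 592\right) - 197}{3721} = \left(\left(-1088 + 592\right) - 197\right) \frac{1}{3721} = \left(-496 - 197\right) \frac{1}{3721} = \left(-693\right) \frac{1}{3721} = - \frac{693}{3721}$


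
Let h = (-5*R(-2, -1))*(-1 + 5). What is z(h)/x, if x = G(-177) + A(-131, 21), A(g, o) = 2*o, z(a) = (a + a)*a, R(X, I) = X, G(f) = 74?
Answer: 800/29 ≈ 27.586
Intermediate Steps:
h = 40 (h = (-5*(-2))*(-1 + 5) = 10*4 = 40)
z(a) = 2*a**2 (z(a) = (2*a)*a = 2*a**2)
x = 116 (x = 74 + 2*21 = 74 + 42 = 116)
z(h)/x = (2*40**2)/116 = (2*1600)*(1/116) = 3200*(1/116) = 800/29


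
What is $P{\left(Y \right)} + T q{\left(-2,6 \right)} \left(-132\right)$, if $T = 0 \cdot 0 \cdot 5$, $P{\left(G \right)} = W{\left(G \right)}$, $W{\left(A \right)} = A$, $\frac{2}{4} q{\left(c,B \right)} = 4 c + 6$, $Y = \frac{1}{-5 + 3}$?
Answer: $- \frac{1}{2} \approx -0.5$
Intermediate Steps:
$Y = - \frac{1}{2}$ ($Y = \frac{1}{-2} = - \frac{1}{2} \approx -0.5$)
$q{\left(c,B \right)} = 12 + 8 c$ ($q{\left(c,B \right)} = 2 \left(4 c + 6\right) = 2 \left(6 + 4 c\right) = 12 + 8 c$)
$P{\left(G \right)} = G$
$T = 0$ ($T = 0 \cdot 5 = 0$)
$P{\left(Y \right)} + T q{\left(-2,6 \right)} \left(-132\right) = - \frac{1}{2} + 0 \left(12 + 8 \left(-2\right)\right) \left(-132\right) = - \frac{1}{2} + 0 \left(12 - 16\right) \left(-132\right) = - \frac{1}{2} + 0 \left(-4\right) \left(-132\right) = - \frac{1}{2} + 0 \left(-132\right) = - \frac{1}{2} + 0 = - \frac{1}{2}$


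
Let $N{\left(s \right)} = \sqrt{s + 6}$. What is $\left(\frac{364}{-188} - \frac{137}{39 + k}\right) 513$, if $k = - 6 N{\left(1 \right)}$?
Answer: $- \frac{148200}{47} - \frac{15618 \sqrt{7}}{47} \approx -4032.4$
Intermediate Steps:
$N{\left(s \right)} = \sqrt{6 + s}$
$k = - 6 \sqrt{7}$ ($k = - 6 \sqrt{6 + 1} = - 6 \sqrt{7} \approx -15.875$)
$\left(\frac{364}{-188} - \frac{137}{39 + k}\right) 513 = \left(\frac{364}{-188} - \frac{137}{39 - 6 \sqrt{7}}\right) 513 = \left(364 \left(- \frac{1}{188}\right) - \frac{137}{39 - 6 \sqrt{7}}\right) 513 = \left(- \frac{91}{47} - \frac{137}{39 - 6 \sqrt{7}}\right) 513 = - \frac{46683}{47} - \frac{70281}{39 - 6 \sqrt{7}}$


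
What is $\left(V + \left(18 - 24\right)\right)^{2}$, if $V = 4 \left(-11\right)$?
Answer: $2500$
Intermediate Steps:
$V = -44$
$\left(V + \left(18 - 24\right)\right)^{2} = \left(-44 + \left(18 - 24\right)\right)^{2} = \left(-44 - 6\right)^{2} = \left(-50\right)^{2} = 2500$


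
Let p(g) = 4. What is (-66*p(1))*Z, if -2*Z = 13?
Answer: 1716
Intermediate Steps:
Z = -13/2 (Z = -1/2*13 = -13/2 ≈ -6.5000)
(-66*p(1))*Z = -66*4*(-13/2) = -264*(-13/2) = 1716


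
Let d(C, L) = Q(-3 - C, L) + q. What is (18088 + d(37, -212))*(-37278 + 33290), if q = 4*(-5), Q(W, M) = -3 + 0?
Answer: -72043220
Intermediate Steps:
Q(W, M) = -3
q = -20
d(C, L) = -23 (d(C, L) = -3 - 20 = -23)
(18088 + d(37, -212))*(-37278 + 33290) = (18088 - 23)*(-37278 + 33290) = 18065*(-3988) = -72043220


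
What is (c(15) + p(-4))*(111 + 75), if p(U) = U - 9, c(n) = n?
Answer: 372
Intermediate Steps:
p(U) = -9 + U
(c(15) + p(-4))*(111 + 75) = (15 + (-9 - 4))*(111 + 75) = (15 - 13)*186 = 2*186 = 372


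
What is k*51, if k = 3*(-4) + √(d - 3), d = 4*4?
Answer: -612 + 51*√13 ≈ -428.12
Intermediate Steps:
d = 16
k = -12 + √13 (k = 3*(-4) + √(16 - 3) = -12 + √13 ≈ -8.3945)
k*51 = (-12 + √13)*51 = -612 + 51*√13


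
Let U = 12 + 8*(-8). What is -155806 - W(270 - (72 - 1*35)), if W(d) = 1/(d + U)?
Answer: -28200887/181 ≈ -1.5581e+5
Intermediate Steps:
U = -52 (U = 12 - 64 = -52)
W(d) = 1/(-52 + d) (W(d) = 1/(d - 52) = 1/(-52 + d))
-155806 - W(270 - (72 - 1*35)) = -155806 - 1/(-52 + (270 - (72 - 1*35))) = -155806 - 1/(-52 + (270 - (72 - 35))) = -155806 - 1/(-52 + (270 - 1*37)) = -155806 - 1/(-52 + (270 - 37)) = -155806 - 1/(-52 + 233) = -155806 - 1/181 = -28200887/181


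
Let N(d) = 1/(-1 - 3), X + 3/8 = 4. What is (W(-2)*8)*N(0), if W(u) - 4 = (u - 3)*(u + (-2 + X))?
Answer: -47/4 ≈ -11.750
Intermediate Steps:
X = 29/8 (X = -3/8 + 4 = 29/8 ≈ 3.6250)
N(d) = -¼ (N(d) = 1/(-4) = -¼)
W(u) = 4 + (-3 + u)*(13/8 + u) (W(u) = 4 + (u - 3)*(u + (-2 + 29/8)) = 4 + (-3 + u)*(u + 13/8) = 4 + (-3 + u)*(13/8 + u))
(W(-2)*8)*N(0) = ((-7/8 + (-2)² - 11/8*(-2))*8)*(-¼) = ((-7/8 + 4 + 11/4)*8)*(-¼) = ((47/8)*8)*(-¼) = 47*(-¼) = -47/4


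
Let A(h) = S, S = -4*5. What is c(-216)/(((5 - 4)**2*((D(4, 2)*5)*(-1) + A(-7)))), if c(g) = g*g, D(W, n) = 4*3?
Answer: -2916/5 ≈ -583.20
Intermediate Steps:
D(W, n) = 12
S = -20
A(h) = -20
c(g) = g**2
c(-216)/(((5 - 4)**2*((D(4, 2)*5)*(-1) + A(-7)))) = (-216)**2/(((5 - 4)**2*((12*5)*(-1) - 20))) = 46656/((1**2*(60*(-1) - 20))) = 46656/((1*(-60 - 20))) = 46656/((1*(-80))) = 46656/(-80) = 46656*(-1/80) = -2916/5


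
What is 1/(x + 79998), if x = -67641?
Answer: 1/12357 ≈ 8.0926e-5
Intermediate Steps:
1/(x + 79998) = 1/(-67641 + 79998) = 1/12357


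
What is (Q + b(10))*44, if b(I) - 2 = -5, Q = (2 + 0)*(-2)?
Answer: -308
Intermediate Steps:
Q = -4 (Q = 2*(-2) = -4)
b(I) = -3 (b(I) = 2 - 5 = -3)
(Q + b(10))*44 = (-4 - 3)*44 = -7*44 = -308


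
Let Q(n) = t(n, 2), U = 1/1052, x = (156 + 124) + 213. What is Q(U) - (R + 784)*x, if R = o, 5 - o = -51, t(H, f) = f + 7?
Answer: -414111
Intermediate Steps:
t(H, f) = 7 + f
o = 56 (o = 5 - 1*(-51) = 5 + 51 = 56)
x = 493 (x = 280 + 213 = 493)
R = 56
U = 1/1052 ≈ 0.00095057
Q(n) = 9 (Q(n) = 7 + 2 = 9)
Q(U) - (R + 784)*x = 9 - (56 + 784)*493 = 9 - 840*493 = 9 - 1*414120 = 9 - 414120 = -414111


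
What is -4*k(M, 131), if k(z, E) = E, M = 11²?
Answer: -524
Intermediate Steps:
M = 121
-4*k(M, 131) = -4*131 = -524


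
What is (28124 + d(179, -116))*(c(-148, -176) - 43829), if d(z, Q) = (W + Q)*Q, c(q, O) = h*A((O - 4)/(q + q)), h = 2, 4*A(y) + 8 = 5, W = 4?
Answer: -1802134838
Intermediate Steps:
A(y) = -¾ (A(y) = -2 + (¼)*5 = -2 + 5/4 = -¾)
c(q, O) = -3/2 (c(q, O) = 2*(-¾) = -3/2)
d(z, Q) = Q*(4 + Q) (d(z, Q) = (4 + Q)*Q = Q*(4 + Q))
(28124 + d(179, -116))*(c(-148, -176) - 43829) = (28124 - 116*(4 - 116))*(-3/2 - 43829) = (28124 - 116*(-112))*(-87661/2) = (28124 + 12992)*(-87661/2) = 41116*(-87661/2) = -1802134838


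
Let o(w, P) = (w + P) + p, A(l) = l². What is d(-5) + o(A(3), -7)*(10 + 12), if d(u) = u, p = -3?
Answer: -27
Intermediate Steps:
o(w, P) = -3 + P + w (o(w, P) = (w + P) - 3 = (P + w) - 3 = -3 + P + w)
d(-5) + o(A(3), -7)*(10 + 12) = -5 + (-3 - 7 + 3²)*(10 + 12) = -5 + (-3 - 7 + 9)*22 = -5 - 1*22 = -5 - 22 = -27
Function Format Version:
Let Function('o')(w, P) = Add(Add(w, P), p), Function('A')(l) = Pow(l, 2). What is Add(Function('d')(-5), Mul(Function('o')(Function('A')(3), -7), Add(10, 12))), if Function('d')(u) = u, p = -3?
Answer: -27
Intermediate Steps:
Function('o')(w, P) = Add(-3, P, w) (Function('o')(w, P) = Add(Add(w, P), -3) = Add(Add(P, w), -3) = Add(-3, P, w))
Add(Function('d')(-5), Mul(Function('o')(Function('A')(3), -7), Add(10, 12))) = Add(-5, Mul(Add(-3, -7, Pow(3, 2)), Add(10, 12))) = Add(-5, Mul(Add(-3, -7, 9), 22)) = Add(-5, Mul(-1, 22)) = Add(-5, -22) = -27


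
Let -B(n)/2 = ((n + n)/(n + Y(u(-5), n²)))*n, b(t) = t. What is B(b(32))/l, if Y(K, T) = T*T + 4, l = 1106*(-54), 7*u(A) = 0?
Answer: 256/3914206443 ≈ 6.5403e-8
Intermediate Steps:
u(A) = 0 (u(A) = (⅐)*0 = 0)
l = -59724
Y(K, T) = 4 + T² (Y(K, T) = T² + 4 = 4 + T²)
B(n) = -4*n²/(4 + n + n⁴) (B(n) = -2*(n + n)/(n + (4 + (n²)²))*n = -2*(2*n)/(n + (4 + n⁴))*n = -2*(2*n)/(4 + n + n⁴)*n = -2*2*n/(4 + n + n⁴)*n = -4*n²/(4 + n + n⁴))
B(b(32))/l = -4*32²/(4 + 32 + 32⁴)/(-59724) = -4*1024/(4 + 32 + 1048576)*(-1/59724) = -4*1024/1048612*(-1/59724) = -4*1024*1/1048612*(-1/59724) = -1024/262153*(-1/59724) = 256/3914206443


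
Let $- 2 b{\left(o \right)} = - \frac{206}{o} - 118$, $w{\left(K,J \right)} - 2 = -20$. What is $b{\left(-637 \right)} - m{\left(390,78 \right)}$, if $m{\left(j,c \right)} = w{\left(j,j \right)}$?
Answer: $\frac{48946}{637} \approx 76.838$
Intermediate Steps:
$w{\left(K,J \right)} = -18$ ($w{\left(K,J \right)} = 2 - 20 = -18$)
$b{\left(o \right)} = 59 + \frac{103}{o}$ ($b{\left(o \right)} = - \frac{- \frac{206}{o} - 118}{2} = - \frac{-118 - \frac{206}{o}}{2} = 59 + \frac{103}{o}$)
$m{\left(j,c \right)} = -18$
$b{\left(-637 \right)} - m{\left(390,78 \right)} = \left(59 + \frac{103}{-637}\right) - -18 = \left(59 + 103 \left(- \frac{1}{637}\right)\right) + 18 = \left(59 - \frac{103}{637}\right) + 18 = \frac{37480}{637} + 18 = \frac{48946}{637}$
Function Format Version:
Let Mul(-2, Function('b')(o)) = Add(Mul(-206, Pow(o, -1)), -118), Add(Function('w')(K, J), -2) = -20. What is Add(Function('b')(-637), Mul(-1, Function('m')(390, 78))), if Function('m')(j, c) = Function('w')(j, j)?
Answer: Rational(48946, 637) ≈ 76.838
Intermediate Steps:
Function('w')(K, J) = -18 (Function('w')(K, J) = Add(2, -20) = -18)
Function('b')(o) = Add(59, Mul(103, Pow(o, -1))) (Function('b')(o) = Mul(Rational(-1, 2), Add(Mul(-206, Pow(o, -1)), -118)) = Mul(Rational(-1, 2), Add(-118, Mul(-206, Pow(o, -1)))) = Add(59, Mul(103, Pow(o, -1))))
Function('m')(j, c) = -18
Add(Function('b')(-637), Mul(-1, Function('m')(390, 78))) = Add(Add(59, Mul(103, Pow(-637, -1))), Mul(-1, -18)) = Add(Add(59, Mul(103, Rational(-1, 637))), 18) = Add(Add(59, Rational(-103, 637)), 18) = Add(Rational(37480, 637), 18) = Rational(48946, 637)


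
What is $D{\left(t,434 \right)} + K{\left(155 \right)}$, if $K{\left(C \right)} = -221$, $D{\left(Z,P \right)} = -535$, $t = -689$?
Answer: $-756$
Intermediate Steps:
$D{\left(t,434 \right)} + K{\left(155 \right)} = -535 - 221 = -756$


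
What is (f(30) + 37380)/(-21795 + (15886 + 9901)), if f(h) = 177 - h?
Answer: 37527/3992 ≈ 9.4005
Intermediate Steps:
(f(30) + 37380)/(-21795 + (15886 + 9901)) = ((177 - 1*30) + 37380)/(-21795 + (15886 + 9901)) = ((177 - 30) + 37380)/(-21795 + 25787) = (147 + 37380)/3992 = 37527*(1/3992) = 37527/3992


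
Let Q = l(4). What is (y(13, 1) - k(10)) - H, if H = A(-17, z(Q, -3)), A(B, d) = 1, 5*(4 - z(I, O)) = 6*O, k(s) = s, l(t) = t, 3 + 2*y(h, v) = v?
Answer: -12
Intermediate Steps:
y(h, v) = -3/2 + v/2
Q = 4
z(I, O) = 4 - 6*O/5
H = 1
(y(13, 1) - k(10)) - H = ((-3/2 + (½)*1) - 1*10) - 1*1 = ((-3/2 + ½) - 10) - 1 = (-1 - 10) - 1 = -11 - 1 = -12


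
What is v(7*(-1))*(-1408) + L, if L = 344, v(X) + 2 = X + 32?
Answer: -32040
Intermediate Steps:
v(X) = 30 + X (v(X) = -2 + (X + 32) = -2 + (32 + X) = 30 + X)
v(7*(-1))*(-1408) + L = (30 + 7*(-1))*(-1408) + 344 = (30 - 7)*(-1408) + 344 = 23*(-1408) + 344 = -32384 + 344 = -32040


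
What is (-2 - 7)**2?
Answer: 81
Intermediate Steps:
(-2 - 7)**2 = (-9)**2 = 81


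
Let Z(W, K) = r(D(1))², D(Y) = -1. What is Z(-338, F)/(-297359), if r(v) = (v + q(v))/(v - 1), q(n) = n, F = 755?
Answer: -1/297359 ≈ -3.3629e-6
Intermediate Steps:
r(v) = 2*v/(-1 + v) (r(v) = (v + v)/(v - 1) = (2*v)/(-1 + v) = 2*v/(-1 + v))
Z(W, K) = 1 (Z(W, K) = (2*(-1)/(-1 - 1))² = (2*(-1)/(-2))² = (2*(-1)*(-½))² = 1² = 1)
Z(-338, F)/(-297359) = 1/(-297359) = 1*(-1/297359) = -1/297359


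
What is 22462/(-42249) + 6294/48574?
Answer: -412576991/1026101463 ≈ -0.40208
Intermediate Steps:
22462/(-42249) + 6294/48574 = 22462*(-1/42249) + 6294*(1/48574) = -22462/42249 + 3147/24287 = -412576991/1026101463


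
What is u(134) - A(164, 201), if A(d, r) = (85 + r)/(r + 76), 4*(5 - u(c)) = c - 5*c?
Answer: 38217/277 ≈ 137.97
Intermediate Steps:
u(c) = 5 + c (u(c) = 5 - (c - 5*c)/4 = 5 - (-1)*c = 5 + c)
A(d, r) = (85 + r)/(76 + r)
u(134) - A(164, 201) = (5 + 134) - (85 + 201)/(76 + 201) = 139 - 286/277 = 38217/277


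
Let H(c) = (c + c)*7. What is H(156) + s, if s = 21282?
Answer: 23466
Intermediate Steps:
H(c) = 14*c (H(c) = (2*c)*7 = 14*c)
H(156) + s = 14*156 + 21282 = 2184 + 21282 = 23466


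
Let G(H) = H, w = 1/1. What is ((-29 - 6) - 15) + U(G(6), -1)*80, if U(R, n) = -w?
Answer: -130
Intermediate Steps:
w = 1 (w = 1*1 = 1)
U(R, n) = -1 (U(R, n) = -1*1 = -1)
((-29 - 6) - 15) + U(G(6), -1)*80 = ((-29 - 6) - 15) - 1*80 = (-35 - 15) - 80 = -50 - 80 = -130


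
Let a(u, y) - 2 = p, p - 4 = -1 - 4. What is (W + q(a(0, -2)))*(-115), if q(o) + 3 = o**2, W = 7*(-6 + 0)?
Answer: 5060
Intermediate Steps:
p = -1 (p = 4 + (-1 - 4) = 4 - 5 = -1)
a(u, y) = 1 (a(u, y) = 2 - 1 = 1)
W = -42 (W = 7*(-6) = -42)
q(o) = -3 + o**2
(W + q(a(0, -2)))*(-115) = (-42 + (-3 + 1**2))*(-115) = (-42 + (-3 + 1))*(-115) = (-42 - 2)*(-115) = -44*(-115) = 5060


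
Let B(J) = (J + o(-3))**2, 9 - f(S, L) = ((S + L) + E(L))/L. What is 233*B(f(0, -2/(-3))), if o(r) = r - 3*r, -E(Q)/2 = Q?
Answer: 59648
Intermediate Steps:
E(Q) = -2*Q
o(r) = -2*r
f(S, L) = 9 - (S - L)/L (f(S, L) = 9 - ((S + L) - 2*L)/L = 9 - ((L + S) - 2*L)/L = 9 - (S - L)/L)
B(J) = (6 + J)**2 (B(J) = (J - 2*(-3))**2 = (J + 6)**2 = (6 + J)**2)
233*B(f(0, -2/(-3))) = 233*(6 + (10 - 1*0/(-2/(-3))))**2 = 233*(6 + (10 - 1*0/(-2*(-1/3))))**2 = 233*(6 + (10 - 1*0/2/3))**2 = 233*(6 + (10 - 1*0*3/2))**2 = 233*(6 + (10 + 0))**2 = 233*(6 + 10)**2 = 233*16**2 = 233*256 = 59648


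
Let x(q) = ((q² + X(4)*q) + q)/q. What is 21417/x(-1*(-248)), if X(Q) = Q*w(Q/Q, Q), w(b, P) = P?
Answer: 21417/265 ≈ 80.819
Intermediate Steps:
X(Q) = Q² (X(Q) = Q*Q = Q²)
x(q) = (q² + 17*q)/q (x(q) = ((q² + 4²*q) + q)/q = ((q² + 16*q) + q)/q = (q² + 17*q)/q)
21417/x(-1*(-248)) = 21417/(17 - 1*(-248)) = 21417/(17 + 248) = 21417/265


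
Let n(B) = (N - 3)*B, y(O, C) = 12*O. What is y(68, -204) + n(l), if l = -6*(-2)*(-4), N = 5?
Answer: 720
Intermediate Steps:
l = -48 (l = 12*(-4) = -48)
n(B) = 2*B (n(B) = (5 - 3)*B = 2*B)
y(68, -204) + n(l) = 12*68 + 2*(-48) = 816 - 96 = 720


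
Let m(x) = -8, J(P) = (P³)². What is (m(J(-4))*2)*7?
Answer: -112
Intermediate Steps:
J(P) = P⁶
(m(J(-4))*2)*7 = -8*2*7 = -16*7 = -112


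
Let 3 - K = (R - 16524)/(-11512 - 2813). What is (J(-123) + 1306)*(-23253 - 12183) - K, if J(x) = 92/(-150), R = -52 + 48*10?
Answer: -662641320383/14325 ≈ -4.6258e+7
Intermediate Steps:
R = 428 (R = -52 + 480 = 428)
J(x) = -46/75 (J(x) = 92*(-1/150) = -46/75)
K = 26879/14325 (K = 3 - (428 - 16524)/(-11512 - 2813) = 3 - (-16096)/(-14325) = 3 - (-16096)*(-1)/14325 = 3 - 1*16096/14325 = 3 - 16096/14325 = 26879/14325 ≈ 1.8764)
(J(-123) + 1306)*(-23253 - 12183) - K = (-46/75 + 1306)*(-23253 - 12183) - 1*26879/14325 = (97904/75)*(-35436) - 26879/14325 = -1156442048/25 - 26879/14325 = -662641320383/14325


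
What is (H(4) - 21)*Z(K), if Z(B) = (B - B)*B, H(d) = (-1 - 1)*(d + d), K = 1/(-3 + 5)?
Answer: 0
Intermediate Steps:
K = ½ (K = 1/2 = ½ ≈ 0.50000)
H(d) = -4*d
Z(B) = 0 (Z(B) = 0*B = 0)
(H(4) - 21)*Z(K) = (-4*4 - 21)*0 = (-16 - 21)*0 = -37*0 = 0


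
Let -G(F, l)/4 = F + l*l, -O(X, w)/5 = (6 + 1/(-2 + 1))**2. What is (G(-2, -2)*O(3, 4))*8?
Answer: 8000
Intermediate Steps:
O(X, w) = -125 (O(X, w) = -5*(6 + 1/(-2 + 1))**2 = -5*(6 + 1/(-1))**2 = -5*(6 - 1)**2 = -5*5**2 = -5*25 = -125)
G(F, l) = -4*F - 4*l**2 (G(F, l) = -4*(F + l*l) = -4*(F + l**2) = -4*F - 4*l**2)
(G(-2, -2)*O(3, 4))*8 = ((-4*(-2) - 4*(-2)**2)*(-125))*8 = ((8 - 4*4)*(-125))*8 = ((8 - 16)*(-125))*8 = -8*(-125)*8 = 1000*8 = 8000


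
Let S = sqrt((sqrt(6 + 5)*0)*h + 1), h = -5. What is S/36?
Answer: 1/36 ≈ 0.027778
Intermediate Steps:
S = 1 (S = sqrt((sqrt(6 + 5)*0)*(-5) + 1) = sqrt((sqrt(11)*0)*(-5) + 1) = sqrt(0*(-5) + 1) = sqrt(0 + 1) = sqrt(1) = 1)
S/36 = 1/36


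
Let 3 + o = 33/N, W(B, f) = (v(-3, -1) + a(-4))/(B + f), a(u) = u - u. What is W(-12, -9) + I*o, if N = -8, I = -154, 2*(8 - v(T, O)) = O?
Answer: 92135/84 ≈ 1096.8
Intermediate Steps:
v(T, O) = 8 - O/2
a(u) = 0
W(B, f) = 17/(2*(B + f)) (W(B, f) = ((8 - ½*(-1)) + 0)/(B + f) = ((8 + ½) + 0)/(B + f) = (17/2 + 0)/(B + f) = 17/(2*(B + f)))
o = -57/8 (o = -3 + 33/(-8) = -3 + 33*(-⅛) = -3 - 33/8 = -57/8 ≈ -7.1250)
W(-12, -9) + I*o = 17/(2*(-12 - 9)) - 154*(-57/8) = (17/2)/(-21) + 4389/4 = (17/2)*(-1/21) + 4389/4 = -17/42 + 4389/4 = 92135/84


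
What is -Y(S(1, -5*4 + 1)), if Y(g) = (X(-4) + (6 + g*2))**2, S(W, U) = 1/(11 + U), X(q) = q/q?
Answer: -729/16 ≈ -45.563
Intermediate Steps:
X(q) = 1
Y(g) = (7 + 2*g)**2 (Y(g) = (1 + (6 + g*2))**2 = (1 + (6 + 2*g))**2 = (7 + 2*g)**2)
-Y(S(1, -5*4 + 1)) = -(7 + 2/(11 + (-5*4 + 1)))**2 = -(7 + 2/(11 + (-20 + 1)))**2 = -(7 + 2/(11 - 19))**2 = -(7 + 2/(-8))**2 = -(7 + 2*(-1/8))**2 = -(7 - 1/4)**2 = -(27/4)**2 = -1*729/16 = -729/16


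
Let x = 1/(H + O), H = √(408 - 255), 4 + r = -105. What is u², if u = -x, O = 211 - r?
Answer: 102553/10454449009 - 1920*√17/10454449009 ≈ 9.0523e-6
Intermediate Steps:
r = -109 (r = -4 - 105 = -109)
O = 320 (O = 211 - 1*(-109) = 211 + 109 = 320)
H = 3*√17 (H = √153 = 3*√17 ≈ 12.369)
x = 1/(320 + 3*√17) (x = 1/(3*√17 + 320) = 1/(320 + 3*√17) ≈ 0.0030087)
u = -320/102247 + 3*√17/102247 (u = -(320/102247 - 3*√17/102247) = -320/102247 + 3*√17/102247 ≈ -0.0030087)
u² = (-320/102247 + 3*√17/102247)²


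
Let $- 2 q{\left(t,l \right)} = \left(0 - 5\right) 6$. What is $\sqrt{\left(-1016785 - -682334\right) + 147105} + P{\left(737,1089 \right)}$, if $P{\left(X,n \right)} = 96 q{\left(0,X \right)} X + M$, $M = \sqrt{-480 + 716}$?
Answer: $1061280 + 2 \sqrt{59} + i \sqrt{187346} \approx 1.0613 \cdot 10^{6} + 432.83 i$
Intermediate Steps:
$q{\left(t,l \right)} = 15$ ($q{\left(t,l \right)} = - \frac{\left(0 - 5\right) 6}{2} = - \frac{\left(-5\right) 6}{2} = \left(- \frac{1}{2}\right) \left(-30\right) = 15$)
$M = 2 \sqrt{59}$ ($M = \sqrt{236} = 2 \sqrt{59} \approx 15.362$)
$P{\left(X,n \right)} = 2 \sqrt{59} + 1440 X$ ($P{\left(X,n \right)} = 96 \cdot 15 X + 2 \sqrt{59} = 1440 X + 2 \sqrt{59} = 2 \sqrt{59} + 1440 X$)
$\sqrt{\left(-1016785 - -682334\right) + 147105} + P{\left(737,1089 \right)} = \sqrt{\left(-1016785 - -682334\right) + 147105} + \left(2 \sqrt{59} + 1440 \cdot 737\right) = \sqrt{\left(-1016785 + 682334\right) + 147105} + \left(2 \sqrt{59} + 1061280\right) = \sqrt{-334451 + 147105} + \left(1061280 + 2 \sqrt{59}\right) = \sqrt{-187346} + \left(1061280 + 2 \sqrt{59}\right) = i \sqrt{187346} + \left(1061280 + 2 \sqrt{59}\right) = 1061280 + 2 \sqrt{59} + i \sqrt{187346}$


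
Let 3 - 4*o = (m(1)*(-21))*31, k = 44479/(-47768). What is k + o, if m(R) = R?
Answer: 7765589/47768 ≈ 162.57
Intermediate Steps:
k = -44479/47768 (k = 44479*(-1/47768) = -44479/47768 ≈ -0.93115)
o = 327/2 (o = ¾ - 1*(-21)*31/4 = ¾ - (-21)*31/4 = ¾ - ¼*(-651) = ¾ + 651/4 = 327/2 ≈ 163.50)
k + o = -44479/47768 + 327/2 = 7765589/47768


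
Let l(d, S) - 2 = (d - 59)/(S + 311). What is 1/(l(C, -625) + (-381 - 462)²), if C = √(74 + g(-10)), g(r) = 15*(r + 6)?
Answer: 70067364522/49793455830447715 + 314*√14/49793455830447715 ≈ 1.4072e-6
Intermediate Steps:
g(r) = 90 + 15*r (g(r) = 15*(6 + r) = 90 + 15*r)
C = √14 (C = √(74 + (90 + 15*(-10))) = √(74 + (90 - 150)) = √(74 - 60) = √14 ≈ 3.7417)
l(d, S) = 2 + (-59 + d)/(311 + S) (l(d, S) = 2 + (d - 59)/(S + 311) = 2 + (-59 + d)/(311 + S))
1/(l(C, -625) + (-381 - 462)²) = 1/((563 + √14 + 2*(-625))/(311 - 625) + (-381 - 462)²) = 1/((563 + √14 - 1250)/(-314) + (-843)²) = 1/(-(-687 + √14)/314 + 710649) = 1/((687/314 - √14/314) + 710649) = 1/(223144473/314 - √14/314)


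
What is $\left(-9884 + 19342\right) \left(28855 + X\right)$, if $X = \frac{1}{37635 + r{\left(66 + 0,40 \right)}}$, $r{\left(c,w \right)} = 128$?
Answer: $\frac{10305922619628}{37763} \approx 2.7291 \cdot 10^{8}$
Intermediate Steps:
$X = \frac{1}{37763}$ ($X = \frac{1}{37635 + 128} = \frac{1}{37763} \approx 2.6481 \cdot 10^{-5}$)
$\left(-9884 + 19342\right) \left(28855 + X\right) = \left(-9884 + 19342\right) \left(28855 + \frac{1}{37763}\right) = 9458 \cdot \frac{1089651366}{37763} = \frac{10305922619628}{37763}$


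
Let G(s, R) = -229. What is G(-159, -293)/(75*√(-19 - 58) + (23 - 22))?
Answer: 229*I/(-I + 75*√77) ≈ -0.00052871 + 0.34796*I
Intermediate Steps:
G(-159, -293)/(75*√(-19 - 58) + (23 - 22)) = -229/(75*√(-19 - 58) + (23 - 22)) = -229/(75*√(-77) + 1) = -229/(75*(I*√77) + 1) = -229/(75*I*√77 + 1) = -229/(1 + 75*I*√77)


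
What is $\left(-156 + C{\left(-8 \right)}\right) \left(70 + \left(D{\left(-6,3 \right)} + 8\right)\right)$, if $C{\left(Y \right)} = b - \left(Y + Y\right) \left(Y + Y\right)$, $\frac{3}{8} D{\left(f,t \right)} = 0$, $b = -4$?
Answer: $-32448$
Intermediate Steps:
$D{\left(f,t \right)} = 0$ ($D{\left(f,t \right)} = \frac{8}{3} \cdot 0 = 0$)
$C{\left(Y \right)} = -4 - 4 Y^{2}$ ($C{\left(Y \right)} = -4 - \left(Y + Y\right) \left(Y + Y\right) = -4 - 2 Y 2 Y = -4 - 4 Y^{2}$)
$\left(-156 + C{\left(-8 \right)}\right) \left(70 + \left(D{\left(-6,3 \right)} + 8\right)\right) = \left(-156 - \left(4 + 4 \left(-8\right)^{2}\right)\right) \left(70 + \left(0 + 8\right)\right) = \left(-156 - 260\right) \left(70 + 8\right) = \left(-156 - 260\right) 78 = \left(-416\right) 78 = -32448$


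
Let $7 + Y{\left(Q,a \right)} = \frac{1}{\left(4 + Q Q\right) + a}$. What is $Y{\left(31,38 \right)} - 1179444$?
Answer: $- \frac{1182989352}{1003} \approx -1.1795 \cdot 10^{6}$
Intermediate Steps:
$Y{\left(Q,a \right)} = -7 + \frac{1}{4 + a + Q^{2}}$ ($Y{\left(Q,a \right)} = -7 + \frac{1}{\left(4 + Q Q\right) + a} = -7 + \frac{1}{\left(4 + Q^{2}\right) + a} = -7 + \frac{1}{4 + a + Q^{2}}$)
$Y{\left(31,38 \right)} - 1179444 = \frac{-27 - 266 - 7 \cdot 31^{2}}{4 + 38 + 31^{2}} - 1179444 = \frac{-27 - 266 - 6727}{4 + 38 + 961} - 1179444 = \frac{-27 - 266 - 6727}{1003} - 1179444 = \frac{1}{1003} \left(-7020\right) - 1179444 = - \frac{7020}{1003} - 1179444 = - \frac{1182989352}{1003}$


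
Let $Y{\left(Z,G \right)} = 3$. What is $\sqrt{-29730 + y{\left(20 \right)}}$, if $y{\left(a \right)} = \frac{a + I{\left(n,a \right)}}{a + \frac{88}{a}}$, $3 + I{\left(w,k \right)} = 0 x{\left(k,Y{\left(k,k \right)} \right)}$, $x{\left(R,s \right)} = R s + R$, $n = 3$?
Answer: $\frac{55 i \sqrt{146278}}{122} \approx 172.42 i$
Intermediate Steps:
$x{\left(R,s \right)} = R + R s$
$I{\left(w,k \right)} = -3$ ($I{\left(w,k \right)} = -3 + 0 k \left(1 + 3\right) = -3 + 0 k 4 = -3 + 0 \cdot 4 k = -3 + 0 = -3$)
$y{\left(a \right)} = \frac{-3 + a}{a + \frac{88}{a}}$ ($y{\left(a \right)} = \frac{a - 3}{a + \frac{88}{a}} = \frac{-3 + a}{a + \frac{88}{a}}$)
$\sqrt{-29730 + y{\left(20 \right)}} = \sqrt{-29730 + \frac{20 \left(-3 + 20\right)}{88 + 20^{2}}} = \sqrt{-29730 + 20 \frac{1}{88 + 400} \cdot 17} = \sqrt{-29730 + 20 \cdot \frac{1}{488} \cdot 17} = \sqrt{-29730 + \frac{85}{122}} = \sqrt{- \frac{3626975}{122}} = \frac{55 i \sqrt{146278}}{122}$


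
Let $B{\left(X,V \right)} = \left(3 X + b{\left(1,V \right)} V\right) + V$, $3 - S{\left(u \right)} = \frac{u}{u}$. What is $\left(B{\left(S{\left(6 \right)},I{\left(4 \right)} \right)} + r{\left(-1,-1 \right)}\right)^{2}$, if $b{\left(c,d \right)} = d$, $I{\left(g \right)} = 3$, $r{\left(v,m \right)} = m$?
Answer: $289$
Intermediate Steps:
$S{\left(u \right)} = 2$ ($S{\left(u \right)} = 3 - \frac{u}{u} = 3 - 1 = 2$)
$B{\left(X,V \right)} = V + V^{2} + 3 X$ ($B{\left(X,V \right)} = \left(3 X + V V\right) + V = \left(3 X + V^{2}\right) + V = \left(V^{2} + 3 X\right) + V = V + V^{2} + 3 X$)
$\left(B{\left(S{\left(6 \right)},I{\left(4 \right)} \right)} + r{\left(-1,-1 \right)}\right)^{2} = \left(\left(3 + 3^{2} + 3 \cdot 2\right) - 1\right)^{2} = \left(\left(3 + 9 + 6\right) - 1\right)^{2} = \left(18 - 1\right)^{2} = 17^{2} = 289$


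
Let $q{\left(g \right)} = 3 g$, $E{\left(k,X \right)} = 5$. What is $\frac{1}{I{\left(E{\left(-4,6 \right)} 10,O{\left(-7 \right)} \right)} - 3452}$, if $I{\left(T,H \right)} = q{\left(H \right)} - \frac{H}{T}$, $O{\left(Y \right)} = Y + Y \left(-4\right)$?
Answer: $- \frac{50}{169471} \approx -0.00029504$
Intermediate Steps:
$O{\left(Y \right)} = - 3 Y$ ($O{\left(Y \right)} = Y - 4 Y = - 3 Y$)
$I{\left(T,H \right)} = 3 H - \frac{H}{T}$
$\frac{1}{I{\left(E{\left(-4,6 \right)} 10,O{\left(-7 \right)} \right)} - 3452} = \frac{1}{\left(3 \left(\left(-3\right) \left(-7\right)\right) - \frac{\left(-3\right) \left(-7\right)}{5 \cdot 10}\right) - 3452} = \frac{1}{\left(3 \cdot 21 - \frac{21}{50}\right) - 3452} = \frac{1}{\left(63 - 21 \cdot \frac{1}{50}\right) - 3452} = \frac{1}{\left(63 - \frac{21}{50}\right) - 3452} = \frac{1}{\frac{3129}{50} - 3452} = \frac{1}{- \frac{169471}{50}} = - \frac{50}{169471}$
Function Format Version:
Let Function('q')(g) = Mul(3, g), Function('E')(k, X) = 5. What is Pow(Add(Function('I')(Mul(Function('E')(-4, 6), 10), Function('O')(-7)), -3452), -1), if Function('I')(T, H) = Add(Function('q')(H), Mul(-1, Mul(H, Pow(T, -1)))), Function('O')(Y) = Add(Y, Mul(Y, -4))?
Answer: Rational(-50, 169471) ≈ -0.00029504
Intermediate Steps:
Function('O')(Y) = Mul(-3, Y) (Function('O')(Y) = Add(Y, Mul(-4, Y)) = Mul(-3, Y))
Function('I')(T, H) = Add(Mul(3, H), Mul(-1, H, Pow(T, -1))) (Function('I')(T, H) = Add(Mul(3, H), Mul(-1, Mul(H, Pow(T, -1)))) = Add(Mul(3, H), Mul(-1, H, Pow(T, -1))))
Pow(Add(Function('I')(Mul(Function('E')(-4, 6), 10), Function('O')(-7)), -3452), -1) = Pow(Add(Add(Mul(3, Mul(-3, -7)), Mul(-1, Mul(-3, -7), Pow(Mul(5, 10), -1))), -3452), -1) = Pow(Add(Add(Mul(3, 21), Mul(-1, 21, Pow(50, -1))), -3452), -1) = Pow(Add(Add(63, Mul(-1, 21, Rational(1, 50))), -3452), -1) = Pow(Add(Add(63, Rational(-21, 50)), -3452), -1) = Pow(Add(Rational(3129, 50), -3452), -1) = Pow(Rational(-169471, 50), -1) = Rational(-50, 169471)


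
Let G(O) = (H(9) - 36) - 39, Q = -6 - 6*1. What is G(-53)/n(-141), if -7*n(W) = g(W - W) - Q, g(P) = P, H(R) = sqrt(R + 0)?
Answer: 42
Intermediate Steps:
H(R) = sqrt(R)
Q = -12 (Q = -6 - 6 = -12)
G(O) = -72 (G(O) = (sqrt(9) - 36) - 39 = (3 - 36) - 39 = -33 - 39 = -72)
n(W) = -12/7 (n(W) = -((W - W) - 1*(-12))/7 = -(0 + 12)/7 = -1/7*12 = -12/7)
G(-53)/n(-141) = -72/(-12/7) = -72*(-7/12) = 42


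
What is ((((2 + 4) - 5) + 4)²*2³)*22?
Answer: 4400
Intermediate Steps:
((((2 + 4) - 5) + 4)²*2³)*22 = (((6 - 5) + 4)²*8)*22 = ((1 + 4)²*8)*22 = (5²*8)*22 = (25*8)*22 = 200*22 = 4400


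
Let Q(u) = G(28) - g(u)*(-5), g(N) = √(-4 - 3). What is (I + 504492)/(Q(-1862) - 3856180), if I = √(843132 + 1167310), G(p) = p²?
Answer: -(504492 + √2010442)/(3855396 - 5*I*√7) ≈ -0.13122 - 4.5025e-7*I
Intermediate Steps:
I = √2010442 ≈ 1417.9
g(N) = I*√7 (g(N) = √(-7) = I*√7)
Q(u) = 784 + 5*I*√7 (Q(u) = 28² - I*√7*(-5) = 784 - (-5)*I*√7 = 784 + 5*I*√7)
(I + 504492)/(Q(-1862) - 3856180) = (√2010442 + 504492)/((784 + 5*I*√7) - 3856180) = (504492 + √2010442)/(-3855396 + 5*I*√7)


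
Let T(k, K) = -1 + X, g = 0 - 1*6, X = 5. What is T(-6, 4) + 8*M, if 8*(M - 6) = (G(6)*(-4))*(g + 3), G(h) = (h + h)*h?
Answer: 916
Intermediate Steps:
g = -6 (g = 0 - 6 = -6)
T(k, K) = 4 (T(k, K) = -1 + 5 = 4)
G(h) = 2*h² (G(h) = (2*h)*h = 2*h²)
M = 114 (M = 6 + (((2*6²)*(-4))*(-6 + 3))/8 = 6 + (((2*36)*(-4))*(-3))/8 = 6 + ((72*(-4))*(-3))/8 = 6 + (-288*(-3))/8 = 6 + (⅛)*864 = 6 + 108 = 114)
T(-6, 4) + 8*M = 4 + 8*114 = 4 + 912 = 916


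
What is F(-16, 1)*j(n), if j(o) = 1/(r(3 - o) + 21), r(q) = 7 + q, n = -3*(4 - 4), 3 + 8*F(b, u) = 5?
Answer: 1/124 ≈ 0.0080645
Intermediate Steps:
F(b, u) = 1/4 (F(b, u) = -3/8 + (1/8)*5 = -3/8 + 5/8 = 1/4)
n = 0 (n = -3*0 = 0)
j(o) = 1/(31 - o) (j(o) = 1/((7 + (3 - o)) + 21) = 1/((10 - o) + 21) = 1/(31 - o))
F(-16, 1)*j(n) = (-1/(-31 + 0))/4 = (-1/(-31))/4 = (-1*(-1/31))/4 = (1/4)*(1/31) = 1/124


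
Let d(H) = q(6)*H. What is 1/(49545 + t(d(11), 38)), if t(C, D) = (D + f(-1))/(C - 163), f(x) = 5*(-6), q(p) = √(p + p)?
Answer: 1244420461/61654747133629 + 176*√3/61654747133629 ≈ 2.0184e-5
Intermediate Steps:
q(p) = √2*√p (q(p) = √(2*p) = √2*√p)
f(x) = -30
d(H) = 2*H*√3 (d(H) = (√2*√6)*H = (2*√3)*H = 2*H*√3)
t(C, D) = (-30 + D)/(-163 + C) (t(C, D) = (D - 30)/(C - 163) = (-30 + D)/(-163 + C))
1/(49545 + t(d(11), 38)) = 1/(49545 + (-30 + 38)/(-163 + 2*11*√3)) = 1/(49545 + 8/(-163 + 22*√3))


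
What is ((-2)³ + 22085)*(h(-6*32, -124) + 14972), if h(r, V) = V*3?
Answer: 322324200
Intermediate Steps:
h(r, V) = 3*V
((-2)³ + 22085)*(h(-6*32, -124) + 14972) = ((-2)³ + 22085)*(3*(-124) + 14972) = (-8 + 22085)*(-372 + 14972) = 22077*14600 = 322324200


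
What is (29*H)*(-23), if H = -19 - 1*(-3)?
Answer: 10672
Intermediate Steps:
H = -16 (H = -19 + 3 = -16)
(29*H)*(-23) = (29*(-16))*(-23) = -464*(-23) = 10672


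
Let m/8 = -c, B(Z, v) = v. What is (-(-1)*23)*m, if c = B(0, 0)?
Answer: 0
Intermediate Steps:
c = 0
m = 0 (m = 8*(-1*0) = 8*0 = 0)
(-(-1)*23)*m = -(-1)*23*0 = -1*(-23)*0 = 23*0 = 0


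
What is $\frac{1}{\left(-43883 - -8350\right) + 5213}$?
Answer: $- \frac{1}{30320} \approx -3.2982 \cdot 10^{-5}$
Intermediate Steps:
$\frac{1}{\left(-43883 - -8350\right) + 5213} = \frac{1}{\left(-43883 + 8350\right) + 5213} = \frac{1}{-35533 + 5213} = \frac{1}{-30320} = - \frac{1}{30320}$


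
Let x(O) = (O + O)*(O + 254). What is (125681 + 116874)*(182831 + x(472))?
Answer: 210580187125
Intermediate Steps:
x(O) = 2*O*(254 + O) (x(O) = (2*O)*(254 + O) = 2*O*(254 + O))
(125681 + 116874)*(182831 + x(472)) = (125681 + 116874)*(182831 + 2*472*(254 + 472)) = 242555*(182831 + 2*472*726) = 242555*(182831 + 685344) = 242555*868175 = 210580187125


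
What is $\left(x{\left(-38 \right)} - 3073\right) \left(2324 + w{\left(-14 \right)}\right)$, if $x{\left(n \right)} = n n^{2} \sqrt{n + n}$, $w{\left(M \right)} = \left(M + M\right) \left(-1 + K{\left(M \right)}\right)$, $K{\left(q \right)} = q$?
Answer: $-8432312 - 301137536 i \sqrt{19} \approx -8.4323 \cdot 10^{6} - 1.3126 \cdot 10^{9} i$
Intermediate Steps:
$w{\left(M \right)} = 2 M \left(-1 + M\right)$ ($w{\left(M \right)} = \left(M + M\right) \left(-1 + M\right) = 2 M \left(-1 + M\right)$)
$x{\left(n \right)} = \sqrt{2} n^{\frac{7}{2}}$ ($x{\left(n \right)} = n^{3} \sqrt{2 n} = n^{3} \sqrt{2} \sqrt{n} = \sqrt{2} n^{\frac{7}{2}}$)
$\left(x{\left(-38 \right)} - 3073\right) \left(2324 + w{\left(-14 \right)}\right) = \left(\sqrt{2} \left(-38\right)^{\frac{7}{2}} - 3073\right) \left(2324 + 2 \left(-14\right) \left(-1 - 14\right)\right) = \left(\sqrt{2} \left(- 54872 i \sqrt{38}\right) - 3073\right) \left(2324 + 2 \left(-14\right) \left(-15\right)\right) = \left(- 109744 i \sqrt{19} - 3073\right) \left(2324 + 420\right) = \left(-3073 - 109744 i \sqrt{19}\right) 2744 = -8432312 - 301137536 i \sqrt{19}$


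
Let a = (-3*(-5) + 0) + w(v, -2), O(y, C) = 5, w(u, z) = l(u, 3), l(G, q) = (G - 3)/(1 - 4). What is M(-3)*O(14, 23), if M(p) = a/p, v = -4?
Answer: -260/9 ≈ -28.889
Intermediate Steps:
l(G, q) = 1 - G/3 (l(G, q) = (-3 + G)/(-3) = (-3 + G)*(-⅓) = 1 - G/3)
w(u, z) = 1 - u/3
a = 52/3 (a = (-3*(-5) + 0) + (1 - ⅓*(-4)) = (15 + 0) + (1 + 4/3) = 15 + 7/3 = 52/3 ≈ 17.333)
M(p) = 52/(3*p)
M(-3)*O(14, 23) = ((52/3)/(-3))*5 = ((52/3)*(-⅓))*5 = -52/9*5 = -260/9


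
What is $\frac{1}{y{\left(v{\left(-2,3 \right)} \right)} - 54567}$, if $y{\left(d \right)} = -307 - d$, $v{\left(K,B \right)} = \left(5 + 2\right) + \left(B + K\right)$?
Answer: $- \frac{1}{54882} \approx -1.8221 \cdot 10^{-5}$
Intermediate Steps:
$v{\left(K,B \right)} = 7 + B + K$ ($v{\left(K,B \right)} = 7 + \left(B + K\right) = 7 + B + K$)
$\frac{1}{y{\left(v{\left(-2,3 \right)} \right)} - 54567} = \frac{1}{\left(-307 - \left(7 + 3 - 2\right)\right) - 54567} = \frac{1}{\left(-307 - 8\right) - 54567} = \frac{1}{-315 - 54567} = \frac{1}{-54882} = - \frac{1}{54882}$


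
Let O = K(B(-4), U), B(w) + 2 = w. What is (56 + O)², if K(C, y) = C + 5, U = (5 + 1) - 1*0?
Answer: 3025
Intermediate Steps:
B(w) = -2 + w
U = 6 (U = 6 + 0 = 6)
K(C, y) = 5 + C
O = -1 (O = 5 + (-2 - 4) = 5 - 6 = -1)
(56 + O)² = (56 - 1)² = 55² = 3025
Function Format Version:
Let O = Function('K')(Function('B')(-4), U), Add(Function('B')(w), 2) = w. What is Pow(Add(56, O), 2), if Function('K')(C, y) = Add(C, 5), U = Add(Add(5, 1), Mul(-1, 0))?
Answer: 3025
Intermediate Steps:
Function('B')(w) = Add(-2, w)
U = 6 (U = Add(6, 0) = 6)
Function('K')(C, y) = Add(5, C)
O = -1 (O = Add(5, Add(-2, -4)) = Add(5, -6) = -1)
Pow(Add(56, O), 2) = Pow(Add(56, -1), 2) = Pow(55, 2) = 3025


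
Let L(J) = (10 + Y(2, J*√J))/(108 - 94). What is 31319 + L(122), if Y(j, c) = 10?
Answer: 219243/7 ≈ 31320.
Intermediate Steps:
L(J) = 10/7 (L(J) = (10 + 10)/(108 - 94) = 20/14 = 20*(1/14) = 10/7)
31319 + L(122) = 31319 + 10/7 = 219243/7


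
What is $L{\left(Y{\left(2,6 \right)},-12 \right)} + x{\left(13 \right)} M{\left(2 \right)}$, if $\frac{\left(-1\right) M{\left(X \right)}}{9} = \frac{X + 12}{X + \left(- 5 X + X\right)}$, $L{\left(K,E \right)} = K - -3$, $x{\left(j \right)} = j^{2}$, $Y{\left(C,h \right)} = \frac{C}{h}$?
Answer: $\frac{10657}{3} \approx 3552.3$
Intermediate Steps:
$L{\left(K,E \right)} = 3 + K$ ($L{\left(K,E \right)} = K + 3 = 3 + K$)
$M{\left(X \right)} = \frac{3 \left(12 + X\right)}{X}$ ($M{\left(X \right)} = - 9 \frac{X + 12}{X + \left(- 5 X + X\right)} = - 9 \frac{12 + X}{X - 4 X} = - 9 \frac{12 + X}{\left(-3\right) X} = - 9 \left(12 + X\right) \left(- \frac{1}{3 X}\right) = - 9 \left(- \frac{12 + X}{3 X}\right) = \frac{3 \left(12 + X\right)}{X}$)
$L{\left(Y{\left(2,6 \right)},-12 \right)} + x{\left(13 \right)} M{\left(2 \right)} = \left(3 + \frac{2}{6}\right) + 13^{2} \left(3 + \frac{36}{2}\right) = \left(3 + 2 \cdot \frac{1}{6}\right) + 169 \left(3 + 36 \cdot \frac{1}{2}\right) = \left(3 + \frac{1}{3}\right) + 169 \left(3 + 18\right) = \frac{10}{3} + 169 \cdot 21 = \frac{10}{3} + 3549 = \frac{10657}{3}$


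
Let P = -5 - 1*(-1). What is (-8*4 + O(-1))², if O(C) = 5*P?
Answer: 2704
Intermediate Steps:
P = -4 (P = -5 + 1 = -4)
O(C) = -20 (O(C) = 5*(-4) = -20)
(-8*4 + O(-1))² = (-8*4 - 20)² = (-32 - 20)² = (-52)² = 2704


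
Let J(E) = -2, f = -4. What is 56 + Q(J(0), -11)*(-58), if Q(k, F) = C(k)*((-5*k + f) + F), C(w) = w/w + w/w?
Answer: 636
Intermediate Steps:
C(w) = 2 (C(w) = 1 + 1 = 2)
Q(k, F) = -8 - 10*k + 2*F (Q(k, F) = 2*((-5*k - 4) + F) = 2*((-4 - 5*k) + F) = 2*(-4 + F - 5*k) = -8 - 10*k + 2*F)
56 + Q(J(0), -11)*(-58) = 56 + (-8 - 10*(-2) + 2*(-11))*(-58) = 56 + (-8 + 20 - 22)*(-58) = 56 - 10*(-58) = 56 + 580 = 636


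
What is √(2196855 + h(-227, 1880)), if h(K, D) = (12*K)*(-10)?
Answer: √2224095 ≈ 1491.3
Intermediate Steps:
h(K, D) = -120*K
√(2196855 + h(-227, 1880)) = √(2196855 - 120*(-227)) = √(2196855 + 27240) = √2224095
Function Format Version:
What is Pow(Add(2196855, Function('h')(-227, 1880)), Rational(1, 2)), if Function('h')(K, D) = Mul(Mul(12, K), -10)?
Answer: Pow(2224095, Rational(1, 2)) ≈ 1491.3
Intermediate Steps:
Function('h')(K, D) = Mul(-120, K)
Pow(Add(2196855, Function('h')(-227, 1880)), Rational(1, 2)) = Pow(Add(2196855, Mul(-120, -227)), Rational(1, 2)) = Pow(Add(2196855, 27240), Rational(1, 2)) = Pow(2224095, Rational(1, 2))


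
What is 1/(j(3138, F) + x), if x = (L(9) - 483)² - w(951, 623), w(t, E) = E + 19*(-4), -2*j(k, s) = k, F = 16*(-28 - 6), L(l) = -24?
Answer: 1/254933 ≈ 3.9226e-6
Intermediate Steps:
F = -544 (F = 16*(-34) = -544)
j(k, s) = -k/2
w(t, E) = -76 + E (w(t, E) = E - 76 = -76 + E)
x = 256502 (x = (-24 - 483)² - (-76 + 623) = (-507)² - 1*547 = 257049 - 547 = 256502)
1/(j(3138, F) + x) = 1/(-½*3138 + 256502) = 1/(-1569 + 256502) = 1/254933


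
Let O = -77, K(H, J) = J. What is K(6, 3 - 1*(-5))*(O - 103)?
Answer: -1440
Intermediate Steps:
K(6, 3 - 1*(-5))*(O - 103) = (3 - 1*(-5))*(-77 - 103) = (3 + 5)*(-180) = 8*(-180) = -1440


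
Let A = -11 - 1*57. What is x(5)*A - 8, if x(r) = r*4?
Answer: -1368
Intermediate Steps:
x(r) = 4*r
A = -68 (A = -11 - 57 = -68)
x(5)*A - 8 = (4*5)*(-68) - 8 = 20*(-68) - 8 = -1360 - 8 = -1368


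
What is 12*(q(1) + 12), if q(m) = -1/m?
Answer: 132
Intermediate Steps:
12*(q(1) + 12) = 12*(-1/1 + 12) = 12*(-1*1 + 12) = 12*(-1 + 12) = 12*11 = 132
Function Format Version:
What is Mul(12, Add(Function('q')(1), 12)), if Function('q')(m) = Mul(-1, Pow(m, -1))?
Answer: 132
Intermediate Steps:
Mul(12, Add(Function('q')(1), 12)) = Mul(12, Add(Mul(-1, Pow(1, -1)), 12)) = Mul(12, Add(Mul(-1, 1), 12)) = Mul(12, Add(-1, 12)) = Mul(12, 11) = 132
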